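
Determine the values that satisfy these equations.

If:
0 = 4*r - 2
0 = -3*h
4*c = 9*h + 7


Then:
c = 7/4
h = 0
r = 1/2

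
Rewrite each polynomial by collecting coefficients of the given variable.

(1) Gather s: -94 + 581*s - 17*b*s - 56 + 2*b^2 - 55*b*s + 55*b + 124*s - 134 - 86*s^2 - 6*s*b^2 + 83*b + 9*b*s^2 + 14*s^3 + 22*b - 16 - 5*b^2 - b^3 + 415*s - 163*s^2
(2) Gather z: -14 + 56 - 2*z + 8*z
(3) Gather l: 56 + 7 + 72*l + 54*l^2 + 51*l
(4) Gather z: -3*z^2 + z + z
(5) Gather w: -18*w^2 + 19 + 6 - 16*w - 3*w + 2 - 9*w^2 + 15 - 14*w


(1) = -b^3 - 3*b^2 + 160*b + 14*s^3 + s^2*(9*b - 249) + s*(-6*b^2 - 72*b + 1120) - 300
(2) = 6*z + 42
(3) = 54*l^2 + 123*l + 63
(4) = -3*z^2 + 2*z
(5) = -27*w^2 - 33*w + 42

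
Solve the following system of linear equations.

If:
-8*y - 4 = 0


Then:
y = -1/2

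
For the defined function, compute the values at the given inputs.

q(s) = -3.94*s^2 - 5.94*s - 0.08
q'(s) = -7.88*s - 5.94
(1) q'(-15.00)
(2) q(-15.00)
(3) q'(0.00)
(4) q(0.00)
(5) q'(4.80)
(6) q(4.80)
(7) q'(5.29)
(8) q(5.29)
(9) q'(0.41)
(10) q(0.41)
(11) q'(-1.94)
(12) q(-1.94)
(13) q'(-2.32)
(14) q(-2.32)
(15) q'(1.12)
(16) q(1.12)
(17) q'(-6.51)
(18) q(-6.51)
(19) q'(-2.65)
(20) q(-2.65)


(1) = 112.26
(2) = -797.48
(3) = -5.94
(4) = -0.08
(5) = -43.76
(6) = -119.37
(7) = -47.63
(8) = -141.76
(9) = -9.17
(10) = -3.18
(11) = 9.35
(12) = -3.38
(13) = 12.34
(14) = -7.51
(15) = -14.77
(16) = -11.68
(17) = 45.36
(18) = -128.39
(19) = 14.94
(20) = -12.01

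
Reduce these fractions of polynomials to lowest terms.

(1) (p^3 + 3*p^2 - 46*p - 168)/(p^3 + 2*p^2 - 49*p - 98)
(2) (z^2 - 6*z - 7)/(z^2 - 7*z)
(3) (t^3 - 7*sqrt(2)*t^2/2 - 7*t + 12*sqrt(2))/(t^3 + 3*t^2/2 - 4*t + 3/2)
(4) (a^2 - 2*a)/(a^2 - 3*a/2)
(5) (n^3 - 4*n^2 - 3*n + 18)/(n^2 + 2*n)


(1) = (p^2 + 10*p + 24)/(p^2 + 9*p + 14)
(2) = (z + 1)/z
(3) = (4*t^3 - 14*sqrt(2)*t^2 - 28*t + 48*sqrt(2))/(4*t^3 + 6*t^2 - 16*t + 6)
(4) = (2*a - 4)/(2*a - 3)
(5) = (n^2 - 6*n + 9)/n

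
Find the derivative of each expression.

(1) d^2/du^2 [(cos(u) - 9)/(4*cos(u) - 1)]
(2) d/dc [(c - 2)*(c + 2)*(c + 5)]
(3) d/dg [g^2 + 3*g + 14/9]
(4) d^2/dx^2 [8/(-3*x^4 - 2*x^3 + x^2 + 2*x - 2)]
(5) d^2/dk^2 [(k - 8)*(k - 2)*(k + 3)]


(1) = 35*(-4*sin(u)^2 + cos(u) - 4)/(4*cos(u) - 1)^3
(2) = 3*c^2 + 10*c - 4
(3) = 2*g + 3
(4) = 16*((18*x^2 + 6*x - 1)*(3*x^4 + 2*x^3 - x^2 - 2*x + 2) - 4*(6*x^3 + 3*x^2 - x - 1)^2)/(3*x^4 + 2*x^3 - x^2 - 2*x + 2)^3
(5) = 6*k - 14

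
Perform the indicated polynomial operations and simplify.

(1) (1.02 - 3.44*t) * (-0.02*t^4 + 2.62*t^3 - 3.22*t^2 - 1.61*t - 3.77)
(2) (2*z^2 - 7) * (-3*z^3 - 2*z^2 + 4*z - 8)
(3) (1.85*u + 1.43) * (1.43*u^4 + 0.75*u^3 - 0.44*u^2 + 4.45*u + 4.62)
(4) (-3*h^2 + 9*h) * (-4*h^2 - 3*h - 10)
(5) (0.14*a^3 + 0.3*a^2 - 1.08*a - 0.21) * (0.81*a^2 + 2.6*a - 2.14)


(1) = 0.0688*t^5 - 9.0332*t^4 + 13.7492*t^3 + 2.254*t^2 + 11.3266*t - 3.8454
(2) = -6*z^5 - 4*z^4 + 29*z^3 - 2*z^2 - 28*z + 56
(3) = 2.6455*u^5 + 3.4324*u^4 + 0.2585*u^3 + 7.6033*u^2 + 14.9105*u + 6.6066
(4) = 12*h^4 - 27*h^3 + 3*h^2 - 90*h
(5) = 0.1134*a^5 + 0.607*a^4 - 0.3944*a^3 - 3.6201*a^2 + 1.7652*a + 0.4494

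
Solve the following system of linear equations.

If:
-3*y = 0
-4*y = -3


Then:
No Solution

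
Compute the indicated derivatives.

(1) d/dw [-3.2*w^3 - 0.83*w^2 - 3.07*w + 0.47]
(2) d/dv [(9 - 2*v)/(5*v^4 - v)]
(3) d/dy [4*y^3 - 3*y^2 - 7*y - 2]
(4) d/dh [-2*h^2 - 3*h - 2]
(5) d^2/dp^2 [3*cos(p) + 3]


(1) = -9.6*w^2 - 1.66*w - 3.07
(2) = (30*v^4 - 180*v^3 + 9)/(25*v^8 - 10*v^5 + v^2)
(3) = 12*y^2 - 6*y - 7
(4) = -4*h - 3
(5) = -3*cos(p)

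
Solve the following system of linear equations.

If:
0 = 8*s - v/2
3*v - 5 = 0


Then:
s = 5/48
v = 5/3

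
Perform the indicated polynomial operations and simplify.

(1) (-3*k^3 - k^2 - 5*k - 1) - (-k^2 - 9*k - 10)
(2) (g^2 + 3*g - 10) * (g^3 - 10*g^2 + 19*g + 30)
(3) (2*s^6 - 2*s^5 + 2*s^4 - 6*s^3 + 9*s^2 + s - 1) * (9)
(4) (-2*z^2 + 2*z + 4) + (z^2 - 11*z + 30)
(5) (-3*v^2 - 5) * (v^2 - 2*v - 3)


(1) = -3*k^3 + 4*k + 9
(2) = g^5 - 7*g^4 - 21*g^3 + 187*g^2 - 100*g - 300
(3) = 18*s^6 - 18*s^5 + 18*s^4 - 54*s^3 + 81*s^2 + 9*s - 9
(4) = -z^2 - 9*z + 34
(5) = -3*v^4 + 6*v^3 + 4*v^2 + 10*v + 15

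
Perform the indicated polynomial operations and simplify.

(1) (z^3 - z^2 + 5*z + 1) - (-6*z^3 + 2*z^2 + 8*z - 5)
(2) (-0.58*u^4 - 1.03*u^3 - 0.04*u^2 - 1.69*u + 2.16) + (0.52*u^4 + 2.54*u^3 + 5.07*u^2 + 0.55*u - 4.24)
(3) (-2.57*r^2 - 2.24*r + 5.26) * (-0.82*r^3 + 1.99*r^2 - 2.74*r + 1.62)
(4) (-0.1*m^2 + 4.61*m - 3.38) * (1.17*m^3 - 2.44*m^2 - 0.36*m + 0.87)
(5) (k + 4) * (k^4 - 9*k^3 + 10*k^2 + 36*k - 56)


(1) = 7*z^3 - 3*z^2 - 3*z + 6
(2) = -0.06*u^4 + 1.51*u^3 + 5.03*u^2 - 1.14*u - 2.08
(3) = 2.1074*r^5 - 3.2775*r^4 - 1.729*r^3 + 12.4416*r^2 - 18.0412*r + 8.5212
(4) = -0.117*m^5 + 5.6377*m^4 - 15.167*m^3 + 6.5006*m^2 + 5.2275*m - 2.9406
(5) = k^5 - 5*k^4 - 26*k^3 + 76*k^2 + 88*k - 224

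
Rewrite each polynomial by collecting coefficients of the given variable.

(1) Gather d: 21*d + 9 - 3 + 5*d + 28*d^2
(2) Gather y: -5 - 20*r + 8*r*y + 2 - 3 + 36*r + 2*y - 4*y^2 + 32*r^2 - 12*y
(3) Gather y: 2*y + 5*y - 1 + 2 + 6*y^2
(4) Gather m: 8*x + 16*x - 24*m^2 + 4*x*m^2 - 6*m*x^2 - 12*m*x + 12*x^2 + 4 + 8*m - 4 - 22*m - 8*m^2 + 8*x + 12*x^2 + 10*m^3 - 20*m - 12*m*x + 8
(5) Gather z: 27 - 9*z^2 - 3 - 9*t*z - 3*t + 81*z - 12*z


(1) = 28*d^2 + 26*d + 6
(2) = 32*r^2 + 16*r - 4*y^2 + y*(8*r - 10) - 6
(3) = 6*y^2 + 7*y + 1
(4) = 10*m^3 + m^2*(4*x - 32) + m*(-6*x^2 - 24*x - 34) + 24*x^2 + 32*x + 8
(5) = -3*t - 9*z^2 + z*(69 - 9*t) + 24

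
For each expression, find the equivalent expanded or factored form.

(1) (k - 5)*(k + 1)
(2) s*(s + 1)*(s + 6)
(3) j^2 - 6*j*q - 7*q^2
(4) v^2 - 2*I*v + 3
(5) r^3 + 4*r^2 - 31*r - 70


(1) = k^2 - 4*k - 5
(2) = s^3 + 7*s^2 + 6*s
(3) = (j - 7*q)*(j + q)
(4) = (v - 3*I)*(v + I)
(5) = (r - 5)*(r + 2)*(r + 7)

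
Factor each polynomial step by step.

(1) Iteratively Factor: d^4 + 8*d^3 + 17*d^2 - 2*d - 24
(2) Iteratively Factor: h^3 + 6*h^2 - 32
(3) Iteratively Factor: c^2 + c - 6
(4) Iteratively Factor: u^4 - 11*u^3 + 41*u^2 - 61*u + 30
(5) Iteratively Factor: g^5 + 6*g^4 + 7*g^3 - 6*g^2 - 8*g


(1) = (d + 4)*(d^3 + 4*d^2 + d - 6) = (d + 2)*(d + 4)*(d^2 + 2*d - 3) = (d - 1)*(d + 2)*(d + 4)*(d + 3)
(2) = (h + 4)*(h^2 + 2*h - 8) = (h + 4)^2*(h - 2)
(3) = (c + 3)*(c - 2)
(4) = (u - 5)*(u^3 - 6*u^2 + 11*u - 6) = (u - 5)*(u - 3)*(u^2 - 3*u + 2) = (u - 5)*(u - 3)*(u - 2)*(u - 1)
(5) = (g)*(g^4 + 6*g^3 + 7*g^2 - 6*g - 8) = g*(g + 1)*(g^3 + 5*g^2 + 2*g - 8) = g*(g + 1)*(g + 4)*(g^2 + g - 2) = g*(g + 1)*(g + 2)*(g + 4)*(g - 1)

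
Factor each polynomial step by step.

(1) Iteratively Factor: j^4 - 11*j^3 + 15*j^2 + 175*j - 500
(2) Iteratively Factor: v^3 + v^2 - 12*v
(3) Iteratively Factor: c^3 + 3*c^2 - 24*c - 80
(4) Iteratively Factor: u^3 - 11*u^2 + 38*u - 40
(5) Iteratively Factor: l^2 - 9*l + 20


(1) = (j - 5)*(j^3 - 6*j^2 - 15*j + 100) = (j - 5)^2*(j^2 - j - 20) = (j - 5)^2*(j + 4)*(j - 5)
(2) = (v - 3)*(v^2 + 4*v) = v*(v - 3)*(v + 4)
(3) = (c + 4)*(c^2 - c - 20) = (c + 4)^2*(c - 5)
(4) = (u - 2)*(u^2 - 9*u + 20) = (u - 4)*(u - 2)*(u - 5)
(5) = (l - 4)*(l - 5)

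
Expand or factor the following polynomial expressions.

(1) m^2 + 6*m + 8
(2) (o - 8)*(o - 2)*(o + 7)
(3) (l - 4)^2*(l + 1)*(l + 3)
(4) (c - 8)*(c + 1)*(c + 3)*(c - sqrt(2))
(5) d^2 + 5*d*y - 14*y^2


(1) = (m + 2)*(m + 4)
(2) = o^3 - 3*o^2 - 54*o + 112
(3) = l^4 - 4*l^3 - 13*l^2 + 40*l + 48
(4) = c^4 - 4*c^3 - sqrt(2)*c^3 - 29*c^2 + 4*sqrt(2)*c^2 - 24*c + 29*sqrt(2)*c + 24*sqrt(2)
(5) = (d - 2*y)*(d + 7*y)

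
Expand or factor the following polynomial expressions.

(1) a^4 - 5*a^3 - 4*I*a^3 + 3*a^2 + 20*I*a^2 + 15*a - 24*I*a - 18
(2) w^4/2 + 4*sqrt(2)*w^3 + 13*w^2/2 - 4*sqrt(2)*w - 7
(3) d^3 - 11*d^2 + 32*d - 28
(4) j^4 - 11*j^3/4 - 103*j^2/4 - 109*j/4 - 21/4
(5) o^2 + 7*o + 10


(1) = (a - 3)*(a - 2)*(a - 3*I)*(a - I)
(2) = (w/2 + sqrt(2)/2)*(w - 1)*(w + 1)*(w + 7*sqrt(2))
(3) = (d - 7)*(d - 2)^2
(4) = (j - 7)*(j + 1/4)*(j + 1)*(j + 3)
(5) = (o + 2)*(o + 5)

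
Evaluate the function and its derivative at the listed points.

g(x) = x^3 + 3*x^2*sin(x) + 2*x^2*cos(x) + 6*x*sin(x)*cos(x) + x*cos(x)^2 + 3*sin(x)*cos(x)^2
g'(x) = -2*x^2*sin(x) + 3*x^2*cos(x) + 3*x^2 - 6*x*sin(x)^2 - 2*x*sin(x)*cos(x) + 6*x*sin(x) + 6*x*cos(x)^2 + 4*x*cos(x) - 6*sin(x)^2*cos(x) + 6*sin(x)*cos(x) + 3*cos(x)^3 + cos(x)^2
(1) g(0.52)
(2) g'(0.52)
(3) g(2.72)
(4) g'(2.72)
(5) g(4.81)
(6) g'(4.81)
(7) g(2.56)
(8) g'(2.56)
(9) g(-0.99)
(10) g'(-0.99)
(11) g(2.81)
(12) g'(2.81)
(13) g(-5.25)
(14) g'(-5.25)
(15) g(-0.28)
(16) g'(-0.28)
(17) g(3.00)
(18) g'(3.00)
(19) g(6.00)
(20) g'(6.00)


(1) = 3.87
(2) = 9.75
(3) = 12.90
(4) = 2.75
(5) = 43.93
(6) = 66.85
(7) = 12.51
(8) = 2.06
(9) = -0.68
(10) = 6.18
(11) = 13.16
(12) = 3.14
(13) = -60.01
(14) = 60.51
(15) = -0.51
(16) = -0.13
(17) = 13.83
(18) = 3.86
(19) = 250.06
(20) = 279.92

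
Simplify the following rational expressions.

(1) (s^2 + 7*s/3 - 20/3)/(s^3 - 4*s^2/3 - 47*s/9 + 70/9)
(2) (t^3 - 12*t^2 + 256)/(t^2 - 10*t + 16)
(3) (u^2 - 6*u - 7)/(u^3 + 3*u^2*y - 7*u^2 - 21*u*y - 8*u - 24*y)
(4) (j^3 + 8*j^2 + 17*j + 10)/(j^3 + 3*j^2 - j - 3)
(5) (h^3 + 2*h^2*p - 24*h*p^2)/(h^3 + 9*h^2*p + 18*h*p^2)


(1) = (3*s + 12)/(3*s^2 + s - 14)
(2) = (t^2 - 4*t - 32)/(t - 2)
(3) = (u - 7)/(u^2 + 3*u*y - 8*u - 24*y)
(4) = (j^2 + 7*j + 10)/(j^2 + 2*j - 3)
(5) = (h - 4*p)/(h + 3*p)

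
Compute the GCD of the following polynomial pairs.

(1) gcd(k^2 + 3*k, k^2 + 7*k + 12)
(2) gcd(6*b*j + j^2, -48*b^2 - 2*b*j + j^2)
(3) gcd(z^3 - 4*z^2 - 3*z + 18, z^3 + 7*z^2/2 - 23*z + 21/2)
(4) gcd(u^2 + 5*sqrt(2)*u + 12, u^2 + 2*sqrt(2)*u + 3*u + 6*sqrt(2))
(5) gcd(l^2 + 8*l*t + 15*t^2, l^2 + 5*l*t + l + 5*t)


(1) = k + 3
(2) = gcd(j*(6*b + j), (-8*b + j)*(6*b + j)) = 6*b + j
(3) = z - 3
(4) = gcd((u + 2*sqrt(2))*(u + 3*sqrt(2)), (u + 3)*(u + 2*sqrt(2))) = u + 2*sqrt(2)
(5) = l + 5*t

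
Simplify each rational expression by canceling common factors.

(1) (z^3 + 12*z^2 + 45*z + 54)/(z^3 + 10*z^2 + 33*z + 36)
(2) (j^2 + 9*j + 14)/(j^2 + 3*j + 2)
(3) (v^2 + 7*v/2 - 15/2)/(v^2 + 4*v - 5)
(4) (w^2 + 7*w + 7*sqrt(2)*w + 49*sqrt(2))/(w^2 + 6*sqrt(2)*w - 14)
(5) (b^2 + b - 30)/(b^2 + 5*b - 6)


(1) = (z + 6)/(z + 4)
(2) = (j + 7)/(j + 1)
(3) = (2*v - 3)/(2*v - 2)
(4) = (w + 7)/(w - sqrt(2))
(5) = (b - 5)/(b - 1)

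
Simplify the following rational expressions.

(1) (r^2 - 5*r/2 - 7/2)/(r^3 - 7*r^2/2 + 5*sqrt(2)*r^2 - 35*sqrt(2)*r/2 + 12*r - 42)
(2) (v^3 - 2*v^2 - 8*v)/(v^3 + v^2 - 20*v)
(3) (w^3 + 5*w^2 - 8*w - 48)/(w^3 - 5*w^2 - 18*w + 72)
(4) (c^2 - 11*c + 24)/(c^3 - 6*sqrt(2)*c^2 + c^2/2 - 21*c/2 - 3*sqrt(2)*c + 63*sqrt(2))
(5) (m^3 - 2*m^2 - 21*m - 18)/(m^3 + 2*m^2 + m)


(1) = (4*r + 4)/(4*r^2 + 20*sqrt(2)*r + 48)
(2) = (v + 2)/(v + 5)
(3) = (w + 4)/(w - 6)
(4) = (2*c - 16)/(2*c^2 + c*(7 - 12*sqrt(2)) - 42*sqrt(2))
(5) = (m^2 - 3*m - 18)/(m^2 + m)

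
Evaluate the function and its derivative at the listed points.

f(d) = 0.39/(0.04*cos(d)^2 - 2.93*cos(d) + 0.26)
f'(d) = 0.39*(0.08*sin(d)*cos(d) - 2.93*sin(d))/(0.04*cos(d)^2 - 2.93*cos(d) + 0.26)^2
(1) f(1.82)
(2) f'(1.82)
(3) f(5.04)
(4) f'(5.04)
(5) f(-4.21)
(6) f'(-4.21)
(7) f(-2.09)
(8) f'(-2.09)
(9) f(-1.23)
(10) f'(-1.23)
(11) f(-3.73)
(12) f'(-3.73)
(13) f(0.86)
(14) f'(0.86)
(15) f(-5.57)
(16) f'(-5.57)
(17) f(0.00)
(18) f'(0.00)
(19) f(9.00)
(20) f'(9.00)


(1) = 0.40
(2) = -1.15
(3) = -0.57
(4) = 2.33
(5) = 0.23
(6) = -0.36
(7) = 0.23
(8) = 0.34
(9) = -0.55
(10) = 2.09
(11) = 0.14
(12) = -0.09
(13) = -0.24
(14) = -0.32
(15) = -0.20
(16) = -0.20
(17) = -0.15
(18) = 0.00
(19) = 0.13
(20) = -0.05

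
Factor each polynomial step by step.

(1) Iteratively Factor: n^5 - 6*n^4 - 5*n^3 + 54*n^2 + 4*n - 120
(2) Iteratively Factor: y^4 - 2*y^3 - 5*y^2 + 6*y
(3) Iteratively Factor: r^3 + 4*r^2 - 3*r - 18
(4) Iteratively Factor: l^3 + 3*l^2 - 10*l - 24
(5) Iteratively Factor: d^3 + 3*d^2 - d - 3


(1) = (n - 2)*(n^4 - 4*n^3 - 13*n^2 + 28*n + 60) = (n - 3)*(n - 2)*(n^3 - n^2 - 16*n - 20) = (n - 3)*(n - 2)*(n + 2)*(n^2 - 3*n - 10) = (n - 5)*(n - 3)*(n - 2)*(n + 2)*(n + 2)
(2) = (y + 2)*(y^3 - 4*y^2 + 3*y) = (y - 1)*(y + 2)*(y^2 - 3*y) = (y - 3)*(y - 1)*(y + 2)*(y)
(3) = (r + 3)*(r^2 + r - 6) = (r - 2)*(r + 3)*(r + 3)
(4) = (l + 4)*(l^2 - l - 6) = (l - 3)*(l + 4)*(l + 2)
(5) = (d + 3)*(d^2 - 1) = (d - 1)*(d + 3)*(d + 1)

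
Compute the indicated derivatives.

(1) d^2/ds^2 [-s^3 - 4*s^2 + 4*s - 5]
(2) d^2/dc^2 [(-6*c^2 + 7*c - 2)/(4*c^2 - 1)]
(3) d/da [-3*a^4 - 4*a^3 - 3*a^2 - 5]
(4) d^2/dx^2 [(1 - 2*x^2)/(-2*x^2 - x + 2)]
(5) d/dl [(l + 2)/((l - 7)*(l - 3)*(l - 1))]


(1) = -6*s - 8
(2) = 28/(8*c^3 + 12*c^2 + 6*c + 1)
(3) = 6*a*(-2*a^2 - 2*a - 1)
(4) = 2*(-4*x^3 + 12*x^2 - 6*x + 3)/(8*x^6 + 12*x^5 - 18*x^4 - 23*x^3 + 18*x^2 + 12*x - 8)
(5) = (-2*l^3 + 5*l^2 + 44*l - 83)/(l^6 - 22*l^5 + 183*l^4 - 724*l^3 + 1423*l^2 - 1302*l + 441)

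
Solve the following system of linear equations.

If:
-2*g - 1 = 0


Then:
g = -1/2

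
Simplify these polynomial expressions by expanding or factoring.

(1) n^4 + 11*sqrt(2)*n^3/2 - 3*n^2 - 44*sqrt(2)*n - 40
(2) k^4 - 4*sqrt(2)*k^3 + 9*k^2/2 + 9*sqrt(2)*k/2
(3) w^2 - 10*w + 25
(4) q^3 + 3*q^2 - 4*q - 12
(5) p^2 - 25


(1) = (n - 2*sqrt(2))*(n + sqrt(2)/2)*(n + 2*sqrt(2))*(n + 5*sqrt(2))
(2) = k*(k - 3*sqrt(2))*(k - 3*sqrt(2)/2)*(k + sqrt(2)/2)
(3) = (w - 5)^2
(4) = (q - 2)*(q + 2)*(q + 3)
(5) = (p - 5)*(p + 5)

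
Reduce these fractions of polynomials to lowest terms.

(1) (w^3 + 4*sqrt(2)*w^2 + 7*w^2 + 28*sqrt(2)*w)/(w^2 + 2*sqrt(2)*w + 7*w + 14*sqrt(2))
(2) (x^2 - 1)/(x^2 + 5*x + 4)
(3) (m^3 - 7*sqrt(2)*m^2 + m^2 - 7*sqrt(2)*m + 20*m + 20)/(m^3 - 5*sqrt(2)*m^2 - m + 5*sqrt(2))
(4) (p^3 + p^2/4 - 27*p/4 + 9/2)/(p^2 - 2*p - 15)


(1) = (w^2 + 4*sqrt(2)*w)/(w + 2*sqrt(2))
(2) = (x - 1)/(x + 4)
(3) = (m - 2*sqrt(2))/(m - 1)
(4) = (4*p^2 - 11*p + 6)/(4*p - 20)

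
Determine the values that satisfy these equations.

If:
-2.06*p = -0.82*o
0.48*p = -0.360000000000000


Then:
o = -1.88
p = -0.75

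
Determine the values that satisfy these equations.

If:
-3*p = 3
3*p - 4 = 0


Then:
No Solution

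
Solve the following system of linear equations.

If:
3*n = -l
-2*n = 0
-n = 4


Then:
No Solution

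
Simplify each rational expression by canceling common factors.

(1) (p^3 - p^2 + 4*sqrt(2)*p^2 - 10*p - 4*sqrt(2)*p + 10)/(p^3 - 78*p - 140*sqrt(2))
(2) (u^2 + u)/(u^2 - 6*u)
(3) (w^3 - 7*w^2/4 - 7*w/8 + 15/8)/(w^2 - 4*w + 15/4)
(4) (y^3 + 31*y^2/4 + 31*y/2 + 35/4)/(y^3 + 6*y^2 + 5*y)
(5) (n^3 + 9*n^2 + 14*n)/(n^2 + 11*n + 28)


(1) = (p^2 + p*(-sqrt(2) - 1) + sqrt(2))/(p^2 - 5*sqrt(2)*p - 28)
(2) = (u + 1)/(u - 6)
(3) = (4*w^2 - w - 5)/(4*w - 10)
(4) = (4*y + 7)/(4*y)
(5) = (n^2 + 2*n)/(n + 4)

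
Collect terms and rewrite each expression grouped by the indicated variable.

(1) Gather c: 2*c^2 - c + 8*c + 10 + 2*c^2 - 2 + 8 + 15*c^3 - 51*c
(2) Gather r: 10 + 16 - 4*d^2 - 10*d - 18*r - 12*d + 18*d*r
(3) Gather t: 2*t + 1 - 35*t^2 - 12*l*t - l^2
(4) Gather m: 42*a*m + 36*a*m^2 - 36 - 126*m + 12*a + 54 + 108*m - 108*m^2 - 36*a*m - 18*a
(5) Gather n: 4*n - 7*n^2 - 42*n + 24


(1) = 15*c^3 + 4*c^2 - 44*c + 16
(2) = -4*d^2 - 22*d + r*(18*d - 18) + 26
(3) = -l^2 - 35*t^2 + t*(2 - 12*l) + 1
(4) = -6*a + m^2*(36*a - 108) + m*(6*a - 18) + 18
(5) = -7*n^2 - 38*n + 24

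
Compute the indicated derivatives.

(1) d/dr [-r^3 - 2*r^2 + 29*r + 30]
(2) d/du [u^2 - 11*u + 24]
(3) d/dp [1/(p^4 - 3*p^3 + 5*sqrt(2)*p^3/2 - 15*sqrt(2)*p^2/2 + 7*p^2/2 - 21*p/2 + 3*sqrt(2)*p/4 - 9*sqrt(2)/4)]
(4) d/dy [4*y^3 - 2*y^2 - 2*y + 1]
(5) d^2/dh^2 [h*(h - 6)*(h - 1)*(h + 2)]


(1) = -3*r^2 - 4*r + 29
(2) = 2*u - 11
(3) = 4*(-16*p^3 - 30*sqrt(2)*p^2 + 36*p^2 - 28*p + 60*sqrt(2)*p - 3*sqrt(2) + 42)/(4*p^4 - 12*p^3 + 10*sqrt(2)*p^3 - 30*sqrt(2)*p^2 + 14*p^2 - 42*p + 3*sqrt(2)*p - 9*sqrt(2))^2
(4) = 12*y^2 - 4*y - 2
(5) = 12*h^2 - 30*h - 16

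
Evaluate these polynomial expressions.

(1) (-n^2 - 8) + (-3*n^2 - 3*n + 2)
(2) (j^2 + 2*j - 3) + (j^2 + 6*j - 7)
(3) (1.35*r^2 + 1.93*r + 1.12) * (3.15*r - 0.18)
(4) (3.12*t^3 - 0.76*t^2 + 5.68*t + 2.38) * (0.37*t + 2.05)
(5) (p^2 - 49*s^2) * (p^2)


(1) = -4*n^2 - 3*n - 6
(2) = 2*j^2 + 8*j - 10
(3) = 4.2525*r^3 + 5.8365*r^2 + 3.1806*r - 0.2016
(4) = 1.1544*t^4 + 6.1148*t^3 + 0.5436*t^2 + 12.5246*t + 4.879
(5) = p^4 - 49*p^2*s^2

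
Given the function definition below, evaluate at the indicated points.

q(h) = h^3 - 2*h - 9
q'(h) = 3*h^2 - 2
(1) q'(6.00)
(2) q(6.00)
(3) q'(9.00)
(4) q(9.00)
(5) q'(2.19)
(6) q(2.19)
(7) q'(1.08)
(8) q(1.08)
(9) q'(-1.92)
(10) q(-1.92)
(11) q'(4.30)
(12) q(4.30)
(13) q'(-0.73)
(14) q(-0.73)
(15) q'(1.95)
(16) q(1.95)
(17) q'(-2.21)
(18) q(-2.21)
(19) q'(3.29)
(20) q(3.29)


(1) = 106.00
(2) = 195.00
(3) = 241.00
(4) = 702.00
(5) = 12.39
(6) = -2.88
(7) = 1.50
(8) = -9.90
(9) = 9.06
(10) = -12.24
(11) = 53.47
(12) = 61.91
(13) = -0.40
(14) = -7.93
(15) = 9.41
(16) = -5.49
(17) = 12.65
(18) = -15.37
(19) = 30.47
(20) = 20.03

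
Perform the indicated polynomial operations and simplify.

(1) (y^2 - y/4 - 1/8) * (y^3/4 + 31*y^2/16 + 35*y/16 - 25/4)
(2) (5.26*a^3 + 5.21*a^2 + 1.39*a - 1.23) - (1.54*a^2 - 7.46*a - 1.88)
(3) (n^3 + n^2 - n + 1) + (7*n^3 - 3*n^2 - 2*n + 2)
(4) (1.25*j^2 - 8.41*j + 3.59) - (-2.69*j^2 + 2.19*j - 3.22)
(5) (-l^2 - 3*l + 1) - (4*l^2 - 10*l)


(1) = y^5/4 + 15*y^4/8 + 107*y^3/64 - 901*y^2/128 + 165*y/128 + 25/32
(2) = 5.26*a^3 + 3.67*a^2 + 8.85*a + 0.65
(3) = 8*n^3 - 2*n^2 - 3*n + 3
(4) = 3.94*j^2 - 10.6*j + 6.81
(5) = -5*l^2 + 7*l + 1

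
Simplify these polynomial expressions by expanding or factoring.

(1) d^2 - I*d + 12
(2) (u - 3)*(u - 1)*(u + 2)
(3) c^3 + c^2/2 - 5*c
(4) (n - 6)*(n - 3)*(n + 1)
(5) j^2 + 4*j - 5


(1) = (d - 4*I)*(d + 3*I)
(2) = u^3 - 2*u^2 - 5*u + 6
(3) = c*(c - 2)*(c + 5/2)
(4) = n^3 - 8*n^2 + 9*n + 18
(5) = (j - 1)*(j + 5)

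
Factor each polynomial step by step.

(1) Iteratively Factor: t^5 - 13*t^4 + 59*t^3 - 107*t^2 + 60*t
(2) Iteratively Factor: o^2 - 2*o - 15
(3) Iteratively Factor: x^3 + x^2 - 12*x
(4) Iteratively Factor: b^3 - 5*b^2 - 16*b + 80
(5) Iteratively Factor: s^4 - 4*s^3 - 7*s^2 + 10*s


(1) = (t - 3)*(t^4 - 10*t^3 + 29*t^2 - 20*t) = t*(t - 3)*(t^3 - 10*t^2 + 29*t - 20) = t*(t - 3)*(t - 1)*(t^2 - 9*t + 20) = t*(t - 5)*(t - 3)*(t - 1)*(t - 4)
(2) = (o + 3)*(o - 5)
(3) = (x + 4)*(x^2 - 3*x) = x*(x + 4)*(x - 3)
(4) = (b - 4)*(b^2 - b - 20) = (b - 4)*(b + 4)*(b - 5)
(5) = (s)*(s^3 - 4*s^2 - 7*s + 10) = s*(s - 1)*(s^2 - 3*s - 10) = s*(s - 5)*(s - 1)*(s + 2)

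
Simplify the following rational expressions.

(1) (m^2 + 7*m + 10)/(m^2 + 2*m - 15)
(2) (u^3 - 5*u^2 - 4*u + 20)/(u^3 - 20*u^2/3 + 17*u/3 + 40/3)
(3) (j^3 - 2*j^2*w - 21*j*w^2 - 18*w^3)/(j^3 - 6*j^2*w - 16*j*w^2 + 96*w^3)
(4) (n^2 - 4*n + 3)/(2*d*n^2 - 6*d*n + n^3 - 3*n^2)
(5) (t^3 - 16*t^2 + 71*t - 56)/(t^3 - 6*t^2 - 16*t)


(1) = (m + 2)/(m - 3)
(2) = (3*u^2 - 12)/(3*u^2 - 5*u - 8)
(3) = (-j^2 - 4*j*w - 3*w^2)/(-j^2 + 16*w^2)
(4) = (n - 1)/(2*d*n + n^2)
(5) = (t^2 - 8*t + 7)/(t^2 + 2*t)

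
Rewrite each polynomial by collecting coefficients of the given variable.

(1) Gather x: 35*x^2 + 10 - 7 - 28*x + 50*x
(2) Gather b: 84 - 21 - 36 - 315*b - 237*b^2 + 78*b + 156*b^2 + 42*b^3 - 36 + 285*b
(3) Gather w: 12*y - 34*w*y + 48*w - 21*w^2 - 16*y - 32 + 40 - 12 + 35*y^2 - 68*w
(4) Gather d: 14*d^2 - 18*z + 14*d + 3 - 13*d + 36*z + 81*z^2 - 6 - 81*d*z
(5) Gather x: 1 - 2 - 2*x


(1) = 35*x^2 + 22*x + 3
(2) = 42*b^3 - 81*b^2 + 48*b - 9
(3) = -21*w^2 + w*(-34*y - 20) + 35*y^2 - 4*y - 4
(4) = 14*d^2 + d*(1 - 81*z) + 81*z^2 + 18*z - 3
(5) = -2*x - 1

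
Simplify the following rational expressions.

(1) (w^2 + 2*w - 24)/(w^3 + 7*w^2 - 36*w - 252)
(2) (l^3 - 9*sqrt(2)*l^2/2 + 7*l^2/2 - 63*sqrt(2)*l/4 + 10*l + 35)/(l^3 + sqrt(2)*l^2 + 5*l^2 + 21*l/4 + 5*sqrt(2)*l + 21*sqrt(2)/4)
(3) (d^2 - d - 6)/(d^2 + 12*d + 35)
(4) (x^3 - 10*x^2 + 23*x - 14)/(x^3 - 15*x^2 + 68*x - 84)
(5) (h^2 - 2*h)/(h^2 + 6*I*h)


(1) = (w - 4)/(w^2 + w - 42)
(2) = (16*l^2 - 72*sqrt(2)*l + 160)/(16*l^2 + l*(16*sqrt(2) + 24) + 24*sqrt(2))
(3) = (d^2 - d - 6)/(d^2 + 12*d + 35)
(4) = (x - 1)/(x - 6)
(5) = (h - 2)/(h + 6*I)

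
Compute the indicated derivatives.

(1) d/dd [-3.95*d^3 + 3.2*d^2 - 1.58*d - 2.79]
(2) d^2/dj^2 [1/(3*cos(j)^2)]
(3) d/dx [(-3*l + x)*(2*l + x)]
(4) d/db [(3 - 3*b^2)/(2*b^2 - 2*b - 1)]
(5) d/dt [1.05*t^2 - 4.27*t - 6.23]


(1) = -11.85*d^2 + 6.4*d - 1.58
(2) = 2*(2 - cos(2*j))/(3*cos(j)^4)
(3) = -l + 2*x
(4) = 6*(b^2 - b + 1)/(4*b^4 - 8*b^3 + 4*b + 1)
(5) = 2.1*t - 4.27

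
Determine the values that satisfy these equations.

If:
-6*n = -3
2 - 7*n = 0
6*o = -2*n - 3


Then:
No Solution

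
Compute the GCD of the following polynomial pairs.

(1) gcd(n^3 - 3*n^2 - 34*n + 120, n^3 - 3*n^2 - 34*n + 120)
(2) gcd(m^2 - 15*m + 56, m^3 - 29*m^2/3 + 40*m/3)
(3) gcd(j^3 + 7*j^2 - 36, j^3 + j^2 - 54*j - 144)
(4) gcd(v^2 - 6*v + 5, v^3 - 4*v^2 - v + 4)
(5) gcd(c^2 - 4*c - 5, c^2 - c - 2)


(1) = n^3 - 3*n^2 - 34*n + 120
(2) = m - 8
(3) = gcd((j - 2)*(j + 3)*(j + 6), (j - 8)*(j + 3)*(j + 6)) = j^2 + 9*j + 18
(4) = v - 1
(5) = gcd((c - 5)*(c + 1), (c - 2)*(c + 1)) = c + 1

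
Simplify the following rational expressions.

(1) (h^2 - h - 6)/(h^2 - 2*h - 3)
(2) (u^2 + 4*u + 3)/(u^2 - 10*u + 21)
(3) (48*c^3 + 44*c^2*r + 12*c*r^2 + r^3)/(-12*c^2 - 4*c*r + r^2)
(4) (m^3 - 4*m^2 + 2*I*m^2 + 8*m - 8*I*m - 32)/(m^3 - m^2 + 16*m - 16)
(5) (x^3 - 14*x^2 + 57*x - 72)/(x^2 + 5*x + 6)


(1) = (h + 2)/(h + 1)
(2) = (u^2 + 4*u + 3)/(u^2 - 10*u + 21)
(3) = (24*c^2 + 10*c*r + r^2)/(-6*c + r)
(4) = (m^2 + m*(-4 - 2*I) + 8*I)/(m^2 + m*(-1 - 4*I) + 4*I)
(5) = (x^3 - 14*x^2 + 57*x - 72)/(x^2 + 5*x + 6)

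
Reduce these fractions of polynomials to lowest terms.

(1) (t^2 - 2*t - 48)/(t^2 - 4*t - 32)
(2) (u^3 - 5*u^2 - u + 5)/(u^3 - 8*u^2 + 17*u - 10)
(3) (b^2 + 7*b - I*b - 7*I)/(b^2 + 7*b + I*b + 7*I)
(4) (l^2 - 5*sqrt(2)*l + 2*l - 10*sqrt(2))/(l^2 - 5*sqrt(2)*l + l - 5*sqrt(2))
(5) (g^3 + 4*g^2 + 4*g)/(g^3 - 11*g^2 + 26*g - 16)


(1) = (t + 6)/(t + 4)
(2) = (u + 1)/(u - 2)
(3) = (b - I)/(b + I)
(4) = (l + 2)/(l + 1)
(5) = (g^3 + 4*g^2 + 4*g)/(g^3 - 11*g^2 + 26*g - 16)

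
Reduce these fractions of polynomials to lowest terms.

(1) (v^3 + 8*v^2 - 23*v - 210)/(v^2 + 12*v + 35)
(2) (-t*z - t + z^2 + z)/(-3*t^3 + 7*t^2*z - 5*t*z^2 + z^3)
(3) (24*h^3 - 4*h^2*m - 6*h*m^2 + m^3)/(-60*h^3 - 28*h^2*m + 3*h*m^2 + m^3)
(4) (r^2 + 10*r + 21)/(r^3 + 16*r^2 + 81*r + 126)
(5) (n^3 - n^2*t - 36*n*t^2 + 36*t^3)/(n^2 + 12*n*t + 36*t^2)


(1) = (v^2 + v - 30)/(v + 5)
(2) = (z + 1)/(3*t^2 - 4*t*z + z^2)
(3) = (-12*h^2 + 8*h*m - m^2)/(30*h^2 - h*m - m^2)
(4) = 1/(r + 6)
(5) = (n^2 - 7*n*t + 6*t^2)/(n + 6*t)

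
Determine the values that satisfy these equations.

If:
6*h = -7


Then:
h = -7/6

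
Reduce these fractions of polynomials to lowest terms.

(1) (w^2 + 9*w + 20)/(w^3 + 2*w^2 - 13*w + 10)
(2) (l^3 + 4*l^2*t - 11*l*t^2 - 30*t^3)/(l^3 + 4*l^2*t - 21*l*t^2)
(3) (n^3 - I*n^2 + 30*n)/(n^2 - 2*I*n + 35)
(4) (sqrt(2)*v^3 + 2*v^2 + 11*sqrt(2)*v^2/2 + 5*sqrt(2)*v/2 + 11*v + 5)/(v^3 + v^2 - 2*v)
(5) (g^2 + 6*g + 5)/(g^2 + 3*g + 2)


(1) = (w + 4)/(w^2 - 3*w + 2)
(2) = (l^2 + 7*l*t + 10*t^2)/(l^2 + 7*l*t)
(3) = (n^2 - 6*I*n)/(n - 7*I)
(4) = (2*sqrt(2)*v^3 + v^2*(4 + 11*sqrt(2)) + v*(5*sqrt(2) + 22) + 10)/(2*v^3 + 2*v^2 - 4*v)
(5) = (g + 5)/(g + 2)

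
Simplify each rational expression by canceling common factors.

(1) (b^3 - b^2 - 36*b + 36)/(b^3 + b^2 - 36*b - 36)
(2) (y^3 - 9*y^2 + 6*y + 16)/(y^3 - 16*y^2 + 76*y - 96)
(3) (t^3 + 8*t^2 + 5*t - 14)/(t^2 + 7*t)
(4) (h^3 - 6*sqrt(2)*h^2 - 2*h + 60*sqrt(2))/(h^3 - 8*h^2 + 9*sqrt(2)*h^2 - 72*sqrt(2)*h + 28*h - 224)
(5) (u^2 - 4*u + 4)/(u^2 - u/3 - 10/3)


(1) = (b - 1)/(b + 1)
(2) = (y + 1)/(y - 6)
(3) = (t^2 + t - 2)/t
(4) = (h^2 - 8*sqrt(2)*h + 30)/(h^2 + h*(-8 + 7*sqrt(2)) - 56*sqrt(2))
(5) = (3*u - 6)/(3*u + 5)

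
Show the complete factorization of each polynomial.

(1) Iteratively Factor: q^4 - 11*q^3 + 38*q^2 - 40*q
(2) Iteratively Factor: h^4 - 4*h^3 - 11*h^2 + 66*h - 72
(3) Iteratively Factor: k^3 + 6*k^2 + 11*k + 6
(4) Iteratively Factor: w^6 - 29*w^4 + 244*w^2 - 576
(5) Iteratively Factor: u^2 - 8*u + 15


(1) = (q)*(q^3 - 11*q^2 + 38*q - 40) = q*(q - 4)*(q^2 - 7*q + 10) = q*(q - 4)*(q - 2)*(q - 5)
(2) = (h - 3)*(h^3 - h^2 - 14*h + 24) = (h - 3)*(h + 4)*(h^2 - 5*h + 6) = (h - 3)^2*(h + 4)*(h - 2)
(3) = (k + 3)*(k^2 + 3*k + 2) = (k + 2)*(k + 3)*(k + 1)
(4) = (w - 4)*(w^5 + 4*w^4 - 13*w^3 - 52*w^2 + 36*w + 144) = (w - 4)*(w + 3)*(w^4 + w^3 - 16*w^2 - 4*w + 48) = (w - 4)*(w - 2)*(w + 3)*(w^3 + 3*w^2 - 10*w - 24) = (w - 4)*(w - 2)*(w + 3)*(w + 4)*(w^2 - w - 6) = (w - 4)*(w - 3)*(w - 2)*(w + 3)*(w + 4)*(w + 2)
(5) = (u - 5)*(u - 3)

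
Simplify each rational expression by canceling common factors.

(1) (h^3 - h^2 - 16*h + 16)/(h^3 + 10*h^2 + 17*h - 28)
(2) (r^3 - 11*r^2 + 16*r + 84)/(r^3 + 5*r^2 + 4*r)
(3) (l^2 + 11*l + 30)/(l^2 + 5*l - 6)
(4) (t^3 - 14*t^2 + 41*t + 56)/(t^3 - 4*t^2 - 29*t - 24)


(1) = (h - 4)/(h + 7)
(2) = (r^3 - 11*r^2 + 16*r + 84)/(r^3 + 5*r^2 + 4*r)
(3) = (l + 5)/(l - 1)
(4) = (t - 7)/(t + 3)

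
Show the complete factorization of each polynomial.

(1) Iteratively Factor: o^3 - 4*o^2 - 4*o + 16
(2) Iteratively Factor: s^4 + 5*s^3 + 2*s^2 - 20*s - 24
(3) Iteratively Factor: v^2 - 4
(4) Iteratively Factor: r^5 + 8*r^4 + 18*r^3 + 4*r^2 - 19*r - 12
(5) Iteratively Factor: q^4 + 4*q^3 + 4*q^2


(1) = (o + 2)*(o^2 - 6*o + 8) = (o - 4)*(o + 2)*(o - 2)
(2) = (s - 2)*(s^3 + 7*s^2 + 16*s + 12) = (s - 2)*(s + 2)*(s^2 + 5*s + 6) = (s - 2)*(s + 2)*(s + 3)*(s + 2)
(3) = (v - 2)*(v + 2)
(4) = (r + 1)*(r^4 + 7*r^3 + 11*r^2 - 7*r - 12) = (r + 1)*(r + 4)*(r^3 + 3*r^2 - r - 3) = (r - 1)*(r + 1)*(r + 4)*(r^2 + 4*r + 3) = (r - 1)*(r + 1)^2*(r + 4)*(r + 3)
(5) = (q)*(q^3 + 4*q^2 + 4*q) = q*(q + 2)*(q^2 + 2*q) = q^2*(q + 2)*(q + 2)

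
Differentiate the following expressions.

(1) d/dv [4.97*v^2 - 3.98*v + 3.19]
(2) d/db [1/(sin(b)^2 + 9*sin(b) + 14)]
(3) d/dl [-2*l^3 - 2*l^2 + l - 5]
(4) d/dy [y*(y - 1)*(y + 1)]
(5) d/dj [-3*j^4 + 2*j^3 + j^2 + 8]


(1) = 9.94*v - 3.98
(2) = -(2*sin(b) + 9)*cos(b)/(sin(b)^2 + 9*sin(b) + 14)^2
(3) = -6*l^2 - 4*l + 1
(4) = 3*y^2 - 1
(5) = 2*j*(-6*j^2 + 3*j + 1)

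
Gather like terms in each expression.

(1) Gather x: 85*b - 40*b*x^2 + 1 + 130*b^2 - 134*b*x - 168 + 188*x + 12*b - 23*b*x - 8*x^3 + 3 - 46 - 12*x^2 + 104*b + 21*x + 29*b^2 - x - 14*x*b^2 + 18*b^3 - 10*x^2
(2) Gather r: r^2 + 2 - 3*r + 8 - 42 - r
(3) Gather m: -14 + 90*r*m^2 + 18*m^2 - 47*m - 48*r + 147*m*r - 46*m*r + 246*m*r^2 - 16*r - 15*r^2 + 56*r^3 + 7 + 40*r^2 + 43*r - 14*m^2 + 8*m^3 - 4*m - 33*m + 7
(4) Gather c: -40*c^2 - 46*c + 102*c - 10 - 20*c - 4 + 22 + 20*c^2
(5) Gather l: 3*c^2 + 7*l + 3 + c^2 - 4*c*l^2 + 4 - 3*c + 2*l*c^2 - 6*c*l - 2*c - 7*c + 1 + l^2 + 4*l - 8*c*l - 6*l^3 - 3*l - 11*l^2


(1) = 18*b^3 + 159*b^2 + 201*b - 8*x^3 + x^2*(-40*b - 22) + x*(-14*b^2 - 157*b + 208) - 210
(2) = r^2 - 4*r - 32
(3) = 8*m^3 + m^2*(90*r + 4) + m*(246*r^2 + 101*r - 84) + 56*r^3 + 25*r^2 - 21*r
(4) = -20*c^2 + 36*c + 8
(5) = 4*c^2 - 12*c - 6*l^3 + l^2*(-4*c - 10) + l*(2*c^2 - 14*c + 8) + 8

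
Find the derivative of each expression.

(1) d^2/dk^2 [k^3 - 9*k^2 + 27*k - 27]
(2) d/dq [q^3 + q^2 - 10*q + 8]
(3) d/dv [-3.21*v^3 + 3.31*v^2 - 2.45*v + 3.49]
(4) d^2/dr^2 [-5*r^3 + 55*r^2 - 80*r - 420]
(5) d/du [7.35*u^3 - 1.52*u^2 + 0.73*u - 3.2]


(1) = 6*k - 18
(2) = 3*q^2 + 2*q - 10
(3) = -9.63*v^2 + 6.62*v - 2.45
(4) = 110 - 30*r
(5) = 22.05*u^2 - 3.04*u + 0.73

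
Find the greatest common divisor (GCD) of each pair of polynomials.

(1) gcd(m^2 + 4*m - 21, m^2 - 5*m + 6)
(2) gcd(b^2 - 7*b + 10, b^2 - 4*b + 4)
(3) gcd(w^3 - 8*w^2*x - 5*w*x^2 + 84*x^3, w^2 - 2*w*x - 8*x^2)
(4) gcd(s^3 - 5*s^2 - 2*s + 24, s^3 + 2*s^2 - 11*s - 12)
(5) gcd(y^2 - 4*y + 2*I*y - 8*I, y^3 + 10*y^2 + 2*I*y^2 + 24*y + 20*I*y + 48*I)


(1) = gcd((m - 3)*(m + 7), (m - 3)*(m - 2)) = m - 3
(2) = b - 2
(3) = -w + 4*x
(4) = gcd((s - 4)*(s - 3)*(s + 2), (s - 3)*(s + 1)*(s + 4)) = s - 3
(5) = y + 2*I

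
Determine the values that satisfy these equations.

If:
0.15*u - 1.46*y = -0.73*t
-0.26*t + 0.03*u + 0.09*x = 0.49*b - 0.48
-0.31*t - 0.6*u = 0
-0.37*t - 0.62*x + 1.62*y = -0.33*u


Then:
b = 0.979591836734694 - 1.1364090612144*y
t = 2.23754789272031*y
u = -1.15606641123883*y
x = 0.662266716104313*y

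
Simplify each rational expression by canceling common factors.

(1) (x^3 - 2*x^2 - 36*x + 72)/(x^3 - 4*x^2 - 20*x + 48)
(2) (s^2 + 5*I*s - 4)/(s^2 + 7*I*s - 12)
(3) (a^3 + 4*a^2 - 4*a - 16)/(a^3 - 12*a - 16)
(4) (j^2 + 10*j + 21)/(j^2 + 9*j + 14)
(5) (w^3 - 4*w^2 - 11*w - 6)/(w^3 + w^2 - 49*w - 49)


(1) = (x + 6)/(x + 4)
(2) = (s + I)/(s + 3*I)
(3) = (a^2 + 2*a - 8)/(a^2 - 2*a - 8)
(4) = (j + 3)/(j + 2)
(5) = (w^2 - 5*w - 6)/(w^2 - 49)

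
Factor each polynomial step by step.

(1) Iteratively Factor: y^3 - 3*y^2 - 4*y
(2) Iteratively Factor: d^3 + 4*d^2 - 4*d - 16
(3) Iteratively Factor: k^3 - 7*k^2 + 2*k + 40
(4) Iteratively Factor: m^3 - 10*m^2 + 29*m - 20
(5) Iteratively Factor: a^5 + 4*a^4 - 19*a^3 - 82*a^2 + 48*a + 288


(1) = (y + 1)*(y^2 - 4*y) = (y - 4)*(y + 1)*(y)
(2) = (d + 2)*(d^2 + 2*d - 8) = (d + 2)*(d + 4)*(d - 2)
(3) = (k + 2)*(k^2 - 9*k + 20) = (k - 4)*(k + 2)*(k - 5)
(4) = (m - 5)*(m^2 - 5*m + 4) = (m - 5)*(m - 4)*(m - 1)
(5) = (a + 4)*(a^4 - 19*a^2 - 6*a + 72) = (a - 4)*(a + 4)*(a^3 + 4*a^2 - 3*a - 18) = (a - 4)*(a + 3)*(a + 4)*(a^2 + a - 6) = (a - 4)*(a - 2)*(a + 3)*(a + 4)*(a + 3)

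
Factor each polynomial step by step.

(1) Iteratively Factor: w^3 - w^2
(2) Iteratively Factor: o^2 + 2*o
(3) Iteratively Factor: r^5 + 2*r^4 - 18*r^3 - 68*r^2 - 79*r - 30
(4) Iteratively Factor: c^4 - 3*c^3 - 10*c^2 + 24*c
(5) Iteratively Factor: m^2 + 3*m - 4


(1) = (w)*(w^2 - w) = w^2*(w - 1)
(2) = (o + 2)*(o)
(3) = (r + 1)*(r^4 + r^3 - 19*r^2 - 49*r - 30) = (r + 1)*(r + 3)*(r^3 - 2*r^2 - 13*r - 10) = (r + 1)*(r + 2)*(r + 3)*(r^2 - 4*r - 5) = (r - 5)*(r + 1)*(r + 2)*(r + 3)*(r + 1)
(4) = (c - 2)*(c^3 - c^2 - 12*c) = (c - 2)*(c + 3)*(c^2 - 4*c) = (c - 4)*(c - 2)*(c + 3)*(c)
(5) = (m - 1)*(m + 4)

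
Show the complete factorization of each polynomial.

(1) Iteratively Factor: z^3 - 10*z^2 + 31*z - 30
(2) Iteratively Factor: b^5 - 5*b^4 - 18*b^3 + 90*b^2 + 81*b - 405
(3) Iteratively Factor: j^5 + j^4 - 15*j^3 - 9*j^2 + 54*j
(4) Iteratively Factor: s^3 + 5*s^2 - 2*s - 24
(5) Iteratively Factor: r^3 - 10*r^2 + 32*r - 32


(1) = (z - 2)*(z^2 - 8*z + 15) = (z - 5)*(z - 2)*(z - 3)
(2) = (b - 5)*(b^4 - 18*b^2 + 81) = (b - 5)*(b - 3)*(b^3 + 3*b^2 - 9*b - 27) = (b - 5)*(b - 3)*(b + 3)*(b^2 - 9) = (b - 5)*(b - 3)^2*(b + 3)*(b + 3)
(3) = (j + 3)*(j^4 - 2*j^3 - 9*j^2 + 18*j) = j*(j + 3)*(j^3 - 2*j^2 - 9*j + 18) = j*(j + 3)^2*(j^2 - 5*j + 6) = j*(j - 3)*(j + 3)^2*(j - 2)
(4) = (s + 3)*(s^2 + 2*s - 8) = (s - 2)*(s + 3)*(s + 4)
(5) = (r - 4)*(r^2 - 6*r + 8) = (r - 4)*(r - 2)*(r - 4)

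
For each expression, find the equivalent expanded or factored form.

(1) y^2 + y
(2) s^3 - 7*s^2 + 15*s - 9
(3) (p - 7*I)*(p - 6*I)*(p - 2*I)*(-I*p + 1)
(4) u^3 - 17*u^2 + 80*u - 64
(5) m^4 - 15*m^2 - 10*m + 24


(1) = y*(y + 1)
(2) = (s - 3)^2*(s - 1)
(3) = -I*p^4 - 14*p^3 + 53*I*p^2 + 16*p + 84*I
(4) = (u - 8)^2*(u - 1)
(5) = (m - 4)*(m - 1)*(m + 2)*(m + 3)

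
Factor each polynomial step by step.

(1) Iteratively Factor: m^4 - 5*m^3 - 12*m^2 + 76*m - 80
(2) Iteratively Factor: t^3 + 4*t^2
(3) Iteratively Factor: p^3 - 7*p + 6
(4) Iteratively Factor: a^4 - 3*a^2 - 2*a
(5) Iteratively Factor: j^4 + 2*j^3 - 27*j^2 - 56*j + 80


(1) = (m - 5)*(m^3 - 12*m + 16) = (m - 5)*(m - 2)*(m^2 + 2*m - 8) = (m - 5)*(m - 2)^2*(m + 4)
(2) = (t + 4)*(t^2) = t*(t + 4)*(t)
(3) = (p + 3)*(p^2 - 3*p + 2) = (p - 1)*(p + 3)*(p - 2)
(4) = (a + 1)*(a^3 - a^2 - 2*a) = (a - 2)*(a + 1)*(a^2 + a) = a*(a - 2)*(a + 1)*(a + 1)
(5) = (j + 4)*(j^3 - 2*j^2 - 19*j + 20) = (j - 1)*(j + 4)*(j^2 - j - 20) = (j - 5)*(j - 1)*(j + 4)*(j + 4)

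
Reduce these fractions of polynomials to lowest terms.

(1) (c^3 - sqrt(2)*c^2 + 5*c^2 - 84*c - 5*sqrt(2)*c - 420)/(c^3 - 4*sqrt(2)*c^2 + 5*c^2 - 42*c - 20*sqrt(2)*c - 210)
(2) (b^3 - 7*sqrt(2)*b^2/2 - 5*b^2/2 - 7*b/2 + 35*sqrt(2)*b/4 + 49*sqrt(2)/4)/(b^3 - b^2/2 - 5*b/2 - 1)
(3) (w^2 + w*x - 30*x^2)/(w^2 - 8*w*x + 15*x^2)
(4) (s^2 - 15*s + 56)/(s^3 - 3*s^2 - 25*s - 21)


(1) = (c + 6*sqrt(2))/(c + 3*sqrt(2))
(2) = (8*b^2 + b*(-28*sqrt(2) - 28) + 98*sqrt(2))/(8*b^2 - 12*b - 8)
(3) = (-w - 6*x)/(-w + 3*x)
(4) = (s - 8)/(s^2 + 4*s + 3)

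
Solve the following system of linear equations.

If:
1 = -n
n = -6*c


Then:
c = 1/6
n = -1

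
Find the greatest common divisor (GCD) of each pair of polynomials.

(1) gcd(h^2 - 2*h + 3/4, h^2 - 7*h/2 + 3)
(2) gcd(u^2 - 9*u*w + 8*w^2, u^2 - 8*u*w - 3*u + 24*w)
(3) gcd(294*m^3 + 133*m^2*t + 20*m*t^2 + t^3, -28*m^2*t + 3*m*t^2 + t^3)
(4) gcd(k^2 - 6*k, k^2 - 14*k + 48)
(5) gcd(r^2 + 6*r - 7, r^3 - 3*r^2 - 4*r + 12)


(1) = gcd((h - 3/2)*(h - 1/2), (h - 2)*(h - 3/2)) = h - 3/2
(2) = u - 8*w
(3) = 7*m + t
(4) = gcd(k*(k - 6), (k - 8)*(k - 6)) = k - 6
(5) = gcd((r - 1)*(r + 7), (r - 3)*(r - 2)*(r + 2)) = 1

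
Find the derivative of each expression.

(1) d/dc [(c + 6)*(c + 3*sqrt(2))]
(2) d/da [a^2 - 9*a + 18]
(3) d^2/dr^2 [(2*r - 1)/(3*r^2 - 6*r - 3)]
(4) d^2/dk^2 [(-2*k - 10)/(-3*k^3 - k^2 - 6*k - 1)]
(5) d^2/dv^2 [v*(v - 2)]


(1) = 2*c + 3*sqrt(2) + 6
(2) = 2*a - 9
(3) = 2*((5 - 6*r)*(-r^2 + 2*r + 1) - 4*(r - 1)^2*(2*r - 1))/(3*(-r^2 + 2*r + 1)^3)
(4) = 4*((k + 5)*(9*k^2 + 2*k + 6)^2 - (9*k^2 + 2*k + (k + 5)*(9*k + 1) + 6)*(3*k^3 + k^2 + 6*k + 1))/(3*k^3 + k^2 + 6*k + 1)^3
(5) = 2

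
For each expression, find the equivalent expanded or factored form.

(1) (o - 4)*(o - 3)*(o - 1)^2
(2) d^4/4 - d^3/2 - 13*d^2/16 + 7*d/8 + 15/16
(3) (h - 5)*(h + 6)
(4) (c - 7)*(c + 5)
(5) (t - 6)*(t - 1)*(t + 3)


(1) = o^4 - 9*o^3 + 27*o^2 - 31*o + 12
(2) = (d/2 + 1/2)^2*(d - 5/2)*(d - 3/2)
(3) = h^2 + h - 30
(4) = c^2 - 2*c - 35
(5) = t^3 - 4*t^2 - 15*t + 18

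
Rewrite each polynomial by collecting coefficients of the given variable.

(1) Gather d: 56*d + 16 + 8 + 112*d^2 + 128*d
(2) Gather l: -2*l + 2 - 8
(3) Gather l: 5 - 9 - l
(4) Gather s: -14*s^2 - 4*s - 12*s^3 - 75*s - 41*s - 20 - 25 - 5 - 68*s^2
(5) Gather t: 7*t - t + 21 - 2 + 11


(1) = 112*d^2 + 184*d + 24
(2) = -2*l - 6
(3) = -l - 4
(4) = -12*s^3 - 82*s^2 - 120*s - 50
(5) = 6*t + 30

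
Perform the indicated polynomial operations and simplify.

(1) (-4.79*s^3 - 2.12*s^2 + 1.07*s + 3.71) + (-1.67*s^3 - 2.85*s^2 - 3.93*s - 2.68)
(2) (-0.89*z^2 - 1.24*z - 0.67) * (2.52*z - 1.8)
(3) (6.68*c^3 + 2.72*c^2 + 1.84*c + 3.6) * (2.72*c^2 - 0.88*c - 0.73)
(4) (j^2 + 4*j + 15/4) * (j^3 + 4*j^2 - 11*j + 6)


(1) = -6.46*s^3 - 4.97*s^2 - 2.86*s + 1.03
(2) = -2.2428*z^3 - 1.5228*z^2 + 0.5436*z + 1.206
(3) = 18.1696*c^5 + 1.52*c^4 - 2.2652*c^3 + 6.1872*c^2 - 4.5112*c - 2.628
(4) = j^5 + 8*j^4 + 35*j^3/4 - 23*j^2 - 69*j/4 + 45/2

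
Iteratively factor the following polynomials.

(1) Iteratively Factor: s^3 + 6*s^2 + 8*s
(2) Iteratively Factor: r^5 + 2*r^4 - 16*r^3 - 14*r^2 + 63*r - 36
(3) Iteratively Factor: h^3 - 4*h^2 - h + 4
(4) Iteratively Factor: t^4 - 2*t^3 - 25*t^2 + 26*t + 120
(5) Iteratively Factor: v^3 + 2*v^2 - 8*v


(1) = (s + 4)*(s^2 + 2*s) = (s + 2)*(s + 4)*(s)
(2) = (r - 1)*(r^4 + 3*r^3 - 13*r^2 - 27*r + 36) = (r - 1)*(r + 3)*(r^3 - 13*r + 12) = (r - 3)*(r - 1)*(r + 3)*(r^2 + 3*r - 4) = (r - 3)*(r - 1)*(r + 3)*(r + 4)*(r - 1)
(3) = (h - 1)*(h^2 - 3*h - 4) = (h - 1)*(h + 1)*(h - 4)
(4) = (t + 4)*(t^3 - 6*t^2 - t + 30) = (t + 2)*(t + 4)*(t^2 - 8*t + 15) = (t - 5)*(t + 2)*(t + 4)*(t - 3)
(5) = (v)*(v^2 + 2*v - 8) = v*(v + 4)*(v - 2)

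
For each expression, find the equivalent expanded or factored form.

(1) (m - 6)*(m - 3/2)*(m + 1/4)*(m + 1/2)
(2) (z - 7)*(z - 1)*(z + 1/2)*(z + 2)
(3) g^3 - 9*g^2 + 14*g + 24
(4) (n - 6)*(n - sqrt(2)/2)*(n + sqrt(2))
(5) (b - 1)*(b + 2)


(1) = m^4 - 27*m^3/4 + 7*m^2/2 + 93*m/16 + 9/8
(2) = z^4 - 11*z^3/2 - 12*z^2 + 19*z/2 + 7
(3) = (g - 6)*(g - 4)*(g + 1)
(4) = n^3 - 6*n^2 + sqrt(2)*n^2/2 - 3*sqrt(2)*n - n + 6
(5) = b^2 + b - 2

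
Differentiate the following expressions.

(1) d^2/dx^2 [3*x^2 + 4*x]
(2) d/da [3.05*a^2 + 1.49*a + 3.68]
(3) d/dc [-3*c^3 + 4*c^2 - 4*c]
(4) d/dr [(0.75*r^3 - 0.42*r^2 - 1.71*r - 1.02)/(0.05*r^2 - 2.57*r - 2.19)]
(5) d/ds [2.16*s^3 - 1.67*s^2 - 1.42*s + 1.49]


(1) = 6
(2) = 6.1*a + 1.49
(3) = -9*c^2 + 8*c - 4
(4) = (0.0375*r^4 - 3.855*r^3 - 3.7626*r^2 + 1.9416*r + 1.1235)/(0.0025*r^4 - 0.257*r^3 + 6.3859*r^2 + 11.2566*r + 4.7961)
(5) = 6.48*s^2 - 3.34*s - 1.42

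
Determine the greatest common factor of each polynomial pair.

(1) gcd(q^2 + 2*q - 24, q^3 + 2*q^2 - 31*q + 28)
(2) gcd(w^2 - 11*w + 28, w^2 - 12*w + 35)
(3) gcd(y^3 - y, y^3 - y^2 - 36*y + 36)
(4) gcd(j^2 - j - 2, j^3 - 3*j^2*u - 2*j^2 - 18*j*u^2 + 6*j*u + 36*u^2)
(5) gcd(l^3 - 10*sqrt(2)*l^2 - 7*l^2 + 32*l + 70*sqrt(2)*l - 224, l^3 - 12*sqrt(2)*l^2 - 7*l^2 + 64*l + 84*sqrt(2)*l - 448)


(1) = gcd((q - 4)*(q + 6), (q - 4)*(q - 1)*(q + 7)) = q - 4
(2) = w - 7
(3) = gcd(y*(y - 1)*(y + 1), (y - 6)*(y - 1)*(y + 6)) = y - 1
(4) = j - 2
(5) = gcd((l - 7)*(l - 8*sqrt(2))*(l - 2*sqrt(2)), (l - 7)*(l - 8*sqrt(2))*(l - 4*sqrt(2))) = l^2 + l*(-8*sqrt(2) - 7) + 56*sqrt(2)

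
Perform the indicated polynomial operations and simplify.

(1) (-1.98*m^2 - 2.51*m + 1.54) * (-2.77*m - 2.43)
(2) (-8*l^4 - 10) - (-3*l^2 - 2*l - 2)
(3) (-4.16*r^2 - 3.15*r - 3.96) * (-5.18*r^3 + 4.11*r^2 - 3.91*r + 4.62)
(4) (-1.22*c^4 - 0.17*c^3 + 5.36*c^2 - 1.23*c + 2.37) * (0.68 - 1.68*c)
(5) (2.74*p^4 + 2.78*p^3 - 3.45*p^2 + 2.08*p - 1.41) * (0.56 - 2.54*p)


(1) = 5.4846*m^3 + 11.7641*m^2 + 1.8335*m - 3.7422
(2) = -8*l^4 + 3*l^2 + 2*l - 8
(3) = 21.5488*r^5 - 0.7806*r^4 + 23.8319*r^3 - 23.1783*r^2 + 0.9306*r - 18.2952
(4) = 2.0496*c^5 - 0.544*c^4 - 9.1204*c^3 + 5.7112*c^2 - 4.818*c + 1.6116
(5) = -6.9596*p^5 - 5.5268*p^4 + 10.3198*p^3 - 7.2152*p^2 + 4.7462*p - 0.7896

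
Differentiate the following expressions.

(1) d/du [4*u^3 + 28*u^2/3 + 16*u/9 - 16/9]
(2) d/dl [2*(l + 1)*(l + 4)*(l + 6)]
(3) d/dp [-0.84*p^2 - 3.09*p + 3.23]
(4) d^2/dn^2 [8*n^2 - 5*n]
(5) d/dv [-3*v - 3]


(1) = 12*u^2 + 56*u/3 + 16/9
(2) = 6*l^2 + 44*l + 68
(3) = -1.68*p - 3.09
(4) = 16
(5) = -3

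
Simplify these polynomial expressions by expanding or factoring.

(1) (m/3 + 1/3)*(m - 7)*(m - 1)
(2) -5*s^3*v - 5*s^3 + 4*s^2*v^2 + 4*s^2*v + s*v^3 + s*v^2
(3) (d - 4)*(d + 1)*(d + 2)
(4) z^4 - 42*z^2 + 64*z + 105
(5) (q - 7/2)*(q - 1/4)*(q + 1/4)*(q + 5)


(1) = m^3/3 - 7*m^2/3 - m/3 + 7/3
(2) = (-s + v)*(5*s + v)*(s*v + s)
(3) = d^3 - d^2 - 10*d - 8
(4) = (z - 5)*(z - 3)*(z + 1)*(z + 7)
(5) = q^4 + 3*q^3/2 - 281*q^2/16 - 3*q/32 + 35/32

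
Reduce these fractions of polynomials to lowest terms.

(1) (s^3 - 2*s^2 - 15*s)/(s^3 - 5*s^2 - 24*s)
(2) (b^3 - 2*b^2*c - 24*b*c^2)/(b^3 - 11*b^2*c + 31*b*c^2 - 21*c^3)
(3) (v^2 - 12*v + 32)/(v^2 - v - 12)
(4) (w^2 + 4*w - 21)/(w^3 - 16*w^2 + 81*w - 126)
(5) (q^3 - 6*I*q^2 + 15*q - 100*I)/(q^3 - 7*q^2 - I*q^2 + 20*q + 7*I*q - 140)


(1) = (s - 5)/(s - 8)
(2) = (b^3 - 2*b^2*c - 24*b*c^2)/(b^3 - 11*b^2*c + 31*b*c^2 - 21*c^3)
(3) = (v - 8)/(v + 3)
(4) = (w + 7)/(w^2 - 13*w + 42)
(5) = (q - 5*I)/(q - 7)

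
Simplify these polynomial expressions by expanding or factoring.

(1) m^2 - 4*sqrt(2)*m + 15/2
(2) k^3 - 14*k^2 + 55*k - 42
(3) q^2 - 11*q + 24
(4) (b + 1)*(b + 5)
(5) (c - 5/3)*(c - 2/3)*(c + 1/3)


(1) = (m - 5*sqrt(2)/2)*(m - 3*sqrt(2)/2)
(2) = (k - 7)*(k - 6)*(k - 1)
(3) = (q - 8)*(q - 3)
(4) = b^2 + 6*b + 5
(5) = c^3 - 2*c^2 + c/3 + 10/27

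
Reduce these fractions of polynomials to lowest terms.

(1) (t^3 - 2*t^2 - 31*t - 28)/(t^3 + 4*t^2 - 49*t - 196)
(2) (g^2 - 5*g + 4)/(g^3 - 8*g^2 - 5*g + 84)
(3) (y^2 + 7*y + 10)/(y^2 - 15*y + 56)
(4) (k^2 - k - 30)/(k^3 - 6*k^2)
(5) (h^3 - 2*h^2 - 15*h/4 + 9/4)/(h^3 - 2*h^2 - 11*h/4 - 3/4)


(1) = (t + 1)/(t + 7)
(2) = (g - 1)/(g^2 - 4*g - 21)
(3) = (y^2 + 7*y + 10)/(y^2 - 15*y + 56)
(4) = (k + 5)/k^2
(5) = (4*h^2 + 4*h - 3)/(4*h^2 + 4*h + 1)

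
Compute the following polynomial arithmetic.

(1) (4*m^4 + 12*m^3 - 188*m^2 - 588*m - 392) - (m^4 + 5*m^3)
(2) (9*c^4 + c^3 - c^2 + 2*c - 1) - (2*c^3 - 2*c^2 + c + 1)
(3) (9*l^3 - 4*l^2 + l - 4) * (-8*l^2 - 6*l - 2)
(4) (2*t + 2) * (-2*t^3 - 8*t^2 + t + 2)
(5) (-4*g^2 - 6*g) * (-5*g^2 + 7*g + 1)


(1) = 3*m^4 + 7*m^3 - 188*m^2 - 588*m - 392
(2) = 9*c^4 - c^3 + c^2 + c - 2
(3) = -72*l^5 - 22*l^4 - 2*l^3 + 34*l^2 + 22*l + 8
(4) = -4*t^4 - 20*t^3 - 14*t^2 + 6*t + 4
(5) = 20*g^4 + 2*g^3 - 46*g^2 - 6*g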